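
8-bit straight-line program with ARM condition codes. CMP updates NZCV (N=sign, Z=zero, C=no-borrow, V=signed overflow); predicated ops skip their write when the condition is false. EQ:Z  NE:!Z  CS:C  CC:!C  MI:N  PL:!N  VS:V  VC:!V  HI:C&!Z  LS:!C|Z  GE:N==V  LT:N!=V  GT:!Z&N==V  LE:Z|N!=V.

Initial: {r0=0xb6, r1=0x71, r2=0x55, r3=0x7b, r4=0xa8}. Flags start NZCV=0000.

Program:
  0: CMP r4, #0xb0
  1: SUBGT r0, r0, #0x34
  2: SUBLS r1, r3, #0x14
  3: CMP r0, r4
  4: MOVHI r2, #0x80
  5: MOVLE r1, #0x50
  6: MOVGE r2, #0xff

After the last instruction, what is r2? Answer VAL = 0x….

VAL = 0xff

[0] flags=1000 → (cmp)
[1] flags=1000 GT?F → skip
[2] flags=1000 LS?T → r1=0x67
[3] flags=0010 → (cmp)
[4] flags=0010 HI?T → r2=0x80
[5] flags=0010 LE?F → skip
[6] flags=0010 GE?T → r2=0xff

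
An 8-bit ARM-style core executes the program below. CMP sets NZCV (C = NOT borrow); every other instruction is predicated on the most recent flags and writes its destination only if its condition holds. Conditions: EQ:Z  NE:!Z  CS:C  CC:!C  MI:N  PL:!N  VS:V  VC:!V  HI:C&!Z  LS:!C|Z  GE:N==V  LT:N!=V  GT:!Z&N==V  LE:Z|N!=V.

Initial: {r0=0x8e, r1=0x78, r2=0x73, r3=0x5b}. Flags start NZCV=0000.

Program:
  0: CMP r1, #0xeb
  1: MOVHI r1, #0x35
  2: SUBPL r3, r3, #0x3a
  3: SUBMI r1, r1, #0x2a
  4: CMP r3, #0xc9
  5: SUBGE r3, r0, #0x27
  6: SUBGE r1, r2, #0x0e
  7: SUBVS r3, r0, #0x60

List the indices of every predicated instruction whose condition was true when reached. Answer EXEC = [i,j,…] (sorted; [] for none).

[0] flags=1001 → (cmp)
[1] flags=1001 HI?F → skip
[2] flags=1001 PL?F → skip
[3] flags=1001 MI?T → r1=0x4e
[4] flags=1001 → (cmp)
[5] flags=1001 GE?T → r3=0x67
[6] flags=1001 GE?T → r1=0x65
[7] flags=1001 VS?T → r3=0x2e

EXEC = [3,5,6,7]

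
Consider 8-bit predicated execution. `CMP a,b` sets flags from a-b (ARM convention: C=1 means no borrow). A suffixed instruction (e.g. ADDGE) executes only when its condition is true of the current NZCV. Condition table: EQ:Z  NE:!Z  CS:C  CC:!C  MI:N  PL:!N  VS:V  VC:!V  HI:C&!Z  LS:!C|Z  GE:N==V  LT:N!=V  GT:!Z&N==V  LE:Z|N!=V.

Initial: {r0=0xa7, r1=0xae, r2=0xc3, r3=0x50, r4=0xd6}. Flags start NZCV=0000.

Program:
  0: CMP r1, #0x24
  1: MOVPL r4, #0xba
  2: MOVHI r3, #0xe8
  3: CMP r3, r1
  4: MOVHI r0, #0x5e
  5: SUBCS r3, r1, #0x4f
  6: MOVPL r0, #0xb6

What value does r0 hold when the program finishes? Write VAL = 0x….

[0] flags=1010 → (cmp)
[1] flags=1010 PL?F → skip
[2] flags=1010 HI?T → r3=0xe8
[3] flags=0010 → (cmp)
[4] flags=0010 HI?T → r0=0x5e
[5] flags=0010 CS?T → r3=0x5f
[6] flags=0010 PL?T → r0=0xb6

VAL = 0xb6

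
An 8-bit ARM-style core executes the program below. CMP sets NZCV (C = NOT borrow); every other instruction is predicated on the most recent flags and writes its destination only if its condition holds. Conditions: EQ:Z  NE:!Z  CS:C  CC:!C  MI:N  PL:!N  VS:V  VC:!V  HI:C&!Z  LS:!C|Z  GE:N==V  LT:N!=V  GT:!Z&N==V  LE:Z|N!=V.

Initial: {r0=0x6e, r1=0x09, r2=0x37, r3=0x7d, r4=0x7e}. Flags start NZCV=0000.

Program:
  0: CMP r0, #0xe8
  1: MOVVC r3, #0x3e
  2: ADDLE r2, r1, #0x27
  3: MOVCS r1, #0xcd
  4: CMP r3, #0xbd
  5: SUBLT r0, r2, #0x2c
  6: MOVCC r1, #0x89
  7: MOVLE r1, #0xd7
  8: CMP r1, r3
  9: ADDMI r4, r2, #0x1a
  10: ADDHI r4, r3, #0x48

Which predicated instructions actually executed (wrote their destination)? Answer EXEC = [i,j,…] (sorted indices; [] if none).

EXEC = [6,10]

[0] flags=1001 → (cmp)
[1] flags=1001 VC?F → skip
[2] flags=1001 LE?F → skip
[3] flags=1001 CS?F → skip
[4] flags=1001 → (cmp)
[5] flags=1001 LT?F → skip
[6] flags=1001 CC?T → r1=0x89
[7] flags=1001 LE?F → skip
[8] flags=0011 → (cmp)
[9] flags=0011 MI?F → skip
[10] flags=0011 HI?T → r4=0xc5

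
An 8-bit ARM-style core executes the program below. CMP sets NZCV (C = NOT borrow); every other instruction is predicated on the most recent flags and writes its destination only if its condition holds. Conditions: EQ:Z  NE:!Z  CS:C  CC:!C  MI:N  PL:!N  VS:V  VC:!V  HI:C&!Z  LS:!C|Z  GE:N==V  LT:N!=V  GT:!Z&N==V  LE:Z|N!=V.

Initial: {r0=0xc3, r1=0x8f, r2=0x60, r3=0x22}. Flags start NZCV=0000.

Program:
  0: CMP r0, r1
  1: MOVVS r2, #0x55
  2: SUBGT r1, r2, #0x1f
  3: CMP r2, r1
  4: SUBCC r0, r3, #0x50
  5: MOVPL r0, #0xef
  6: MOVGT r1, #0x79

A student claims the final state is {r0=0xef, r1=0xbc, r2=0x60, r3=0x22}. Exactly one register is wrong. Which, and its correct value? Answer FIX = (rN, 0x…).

FIX = (r1, 0x79)

0: ✓ CMP  NZCV=0010
1: · MOVVS
2: ✓ SUBGT  r1←0x41
3: ✓ CMP  NZCV=0010
4: · SUBCC
5: ✓ MOVPL  r0←0xef
6: ✓ MOVGT  r1←0x79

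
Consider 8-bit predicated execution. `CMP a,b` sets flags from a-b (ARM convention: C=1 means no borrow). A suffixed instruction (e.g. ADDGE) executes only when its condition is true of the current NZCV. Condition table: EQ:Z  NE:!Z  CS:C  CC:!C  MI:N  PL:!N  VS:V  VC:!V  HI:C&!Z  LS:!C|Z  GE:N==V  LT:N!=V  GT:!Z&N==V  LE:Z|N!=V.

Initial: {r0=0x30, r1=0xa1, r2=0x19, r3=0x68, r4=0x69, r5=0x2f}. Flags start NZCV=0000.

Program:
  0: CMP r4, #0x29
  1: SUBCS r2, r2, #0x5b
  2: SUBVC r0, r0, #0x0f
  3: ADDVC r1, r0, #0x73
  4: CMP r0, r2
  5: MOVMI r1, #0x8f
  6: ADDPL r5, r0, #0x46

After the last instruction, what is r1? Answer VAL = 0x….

[0] flags=0010 → (cmp)
[1] flags=0010 CS?T → r2=0xbe
[2] flags=0010 VC?T → r0=0x21
[3] flags=0010 VC?T → r1=0x94
[4] flags=0000 → (cmp)
[5] flags=0000 MI?F → skip
[6] flags=0000 PL?T → r5=0x67

VAL = 0x94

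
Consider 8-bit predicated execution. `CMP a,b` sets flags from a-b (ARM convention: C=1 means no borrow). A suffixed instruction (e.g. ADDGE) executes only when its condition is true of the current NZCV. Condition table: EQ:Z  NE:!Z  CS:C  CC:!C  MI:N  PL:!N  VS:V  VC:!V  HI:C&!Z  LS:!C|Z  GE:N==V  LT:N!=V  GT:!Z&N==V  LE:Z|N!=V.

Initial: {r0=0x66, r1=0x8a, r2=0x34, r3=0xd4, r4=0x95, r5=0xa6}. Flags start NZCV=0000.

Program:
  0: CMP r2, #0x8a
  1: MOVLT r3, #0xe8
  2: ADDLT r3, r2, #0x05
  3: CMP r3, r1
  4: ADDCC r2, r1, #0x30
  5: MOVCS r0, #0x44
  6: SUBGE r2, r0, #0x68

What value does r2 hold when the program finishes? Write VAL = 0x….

0: ✓ CMP  NZCV=1001
1: · MOVLT
2: · ADDLT
3: ✓ CMP  NZCV=0010
4: · ADDCC
5: ✓ MOVCS  r0←0x44
6: ✓ SUBGE  r2←0xdc

VAL = 0xdc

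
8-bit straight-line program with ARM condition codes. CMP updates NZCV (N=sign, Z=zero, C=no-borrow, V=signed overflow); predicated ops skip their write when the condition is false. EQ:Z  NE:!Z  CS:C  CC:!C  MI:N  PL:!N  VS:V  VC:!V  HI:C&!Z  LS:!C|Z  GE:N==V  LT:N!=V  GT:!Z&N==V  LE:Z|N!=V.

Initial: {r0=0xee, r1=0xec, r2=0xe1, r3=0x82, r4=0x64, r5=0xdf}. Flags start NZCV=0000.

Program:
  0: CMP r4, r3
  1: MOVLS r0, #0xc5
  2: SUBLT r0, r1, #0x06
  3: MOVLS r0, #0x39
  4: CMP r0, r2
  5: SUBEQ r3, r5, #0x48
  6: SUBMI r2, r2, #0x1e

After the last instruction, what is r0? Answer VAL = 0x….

0: ✓ CMP  NZCV=1001
1: ✓ MOVLS  r0←0xc5
2: · SUBLT
3: ✓ MOVLS  r0←0x39
4: ✓ CMP  NZCV=0000
5: · SUBEQ
6: · SUBMI

VAL = 0x39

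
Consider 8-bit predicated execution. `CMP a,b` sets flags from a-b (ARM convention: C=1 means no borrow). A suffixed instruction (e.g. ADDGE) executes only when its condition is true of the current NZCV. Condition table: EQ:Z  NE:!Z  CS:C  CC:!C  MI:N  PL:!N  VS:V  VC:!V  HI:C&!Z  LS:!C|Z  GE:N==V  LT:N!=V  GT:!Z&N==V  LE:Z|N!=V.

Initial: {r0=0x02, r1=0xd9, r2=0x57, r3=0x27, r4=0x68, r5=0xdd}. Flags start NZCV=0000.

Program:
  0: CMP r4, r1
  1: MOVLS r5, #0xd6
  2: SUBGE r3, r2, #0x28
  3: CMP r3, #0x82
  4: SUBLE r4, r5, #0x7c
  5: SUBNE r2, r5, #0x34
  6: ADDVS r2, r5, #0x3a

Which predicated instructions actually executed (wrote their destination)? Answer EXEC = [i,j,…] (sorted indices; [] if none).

0: ✓ CMP  NZCV=1001
1: ✓ MOVLS  r5←0xd6
2: ✓ SUBGE  r3←0x2f
3: ✓ CMP  NZCV=1001
4: · SUBLE
5: ✓ SUBNE  r2←0xa2
6: ✓ ADDVS  r2←0x10

EXEC = [1,2,5,6]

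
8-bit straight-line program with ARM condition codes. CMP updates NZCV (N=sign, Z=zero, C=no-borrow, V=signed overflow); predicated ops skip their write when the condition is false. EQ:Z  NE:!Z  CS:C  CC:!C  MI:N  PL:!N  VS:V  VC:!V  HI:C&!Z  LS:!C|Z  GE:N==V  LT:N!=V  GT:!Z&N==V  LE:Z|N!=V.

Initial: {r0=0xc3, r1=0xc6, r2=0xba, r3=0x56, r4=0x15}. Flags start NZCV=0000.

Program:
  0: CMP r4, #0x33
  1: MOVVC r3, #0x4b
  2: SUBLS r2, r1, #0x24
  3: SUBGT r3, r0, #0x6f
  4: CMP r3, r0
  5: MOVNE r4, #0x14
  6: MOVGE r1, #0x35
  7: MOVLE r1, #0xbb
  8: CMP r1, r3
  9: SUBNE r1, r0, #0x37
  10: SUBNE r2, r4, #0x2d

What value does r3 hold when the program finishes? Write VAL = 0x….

0: ✓ CMP  NZCV=1000
1: ✓ MOVVC  r3←0x4b
2: ✓ SUBLS  r2←0xa2
3: · SUBGT
4: ✓ CMP  NZCV=1001
5: ✓ MOVNE  r4←0x14
6: ✓ MOVGE  r1←0x35
7: · MOVLE
8: ✓ CMP  NZCV=1000
9: ✓ SUBNE  r1←0x8c
10: ✓ SUBNE  r2←0xe7

VAL = 0x4b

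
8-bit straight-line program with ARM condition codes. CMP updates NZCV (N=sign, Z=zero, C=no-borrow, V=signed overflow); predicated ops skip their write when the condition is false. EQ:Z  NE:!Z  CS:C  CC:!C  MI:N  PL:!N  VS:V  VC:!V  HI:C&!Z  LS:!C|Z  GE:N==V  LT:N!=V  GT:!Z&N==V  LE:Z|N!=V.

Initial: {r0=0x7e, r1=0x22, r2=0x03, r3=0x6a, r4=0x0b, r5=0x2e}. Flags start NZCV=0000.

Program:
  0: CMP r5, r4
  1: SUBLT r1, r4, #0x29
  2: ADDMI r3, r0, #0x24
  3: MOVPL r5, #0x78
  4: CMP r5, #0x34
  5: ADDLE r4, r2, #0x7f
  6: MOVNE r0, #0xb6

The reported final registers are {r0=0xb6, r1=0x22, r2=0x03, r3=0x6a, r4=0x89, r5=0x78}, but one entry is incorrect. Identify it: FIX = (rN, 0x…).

[0] flags=0010 → (cmp)
[1] flags=0010 LT?F → skip
[2] flags=0010 MI?F → skip
[3] flags=0010 PL?T → r5=0x78
[4] flags=0010 → (cmp)
[5] flags=0010 LE?F → skip
[6] flags=0010 NE?T → r0=0xb6

FIX = (r4, 0x0b)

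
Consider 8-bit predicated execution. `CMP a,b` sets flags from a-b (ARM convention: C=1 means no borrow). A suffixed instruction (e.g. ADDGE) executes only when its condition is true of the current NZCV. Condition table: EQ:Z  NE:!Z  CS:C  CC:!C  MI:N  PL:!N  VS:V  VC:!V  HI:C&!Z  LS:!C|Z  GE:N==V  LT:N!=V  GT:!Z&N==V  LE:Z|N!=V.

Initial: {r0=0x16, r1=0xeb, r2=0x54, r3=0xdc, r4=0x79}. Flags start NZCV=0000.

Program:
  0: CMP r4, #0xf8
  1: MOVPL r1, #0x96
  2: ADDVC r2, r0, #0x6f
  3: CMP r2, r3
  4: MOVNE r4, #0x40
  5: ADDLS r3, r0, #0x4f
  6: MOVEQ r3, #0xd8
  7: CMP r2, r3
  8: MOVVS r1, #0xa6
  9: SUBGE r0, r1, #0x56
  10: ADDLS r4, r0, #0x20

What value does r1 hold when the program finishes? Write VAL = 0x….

VAL = 0xeb

[0] flags=1001 → (cmp)
[1] flags=1001 PL?F → skip
[2] flags=1001 VC?F → skip
[3] flags=0000 → (cmp)
[4] flags=0000 NE?T → r4=0x40
[5] flags=0000 LS?T → r3=0x65
[6] flags=0000 EQ?F → skip
[7] flags=1000 → (cmp)
[8] flags=1000 VS?F → skip
[9] flags=1000 GE?F → skip
[10] flags=1000 LS?T → r4=0x36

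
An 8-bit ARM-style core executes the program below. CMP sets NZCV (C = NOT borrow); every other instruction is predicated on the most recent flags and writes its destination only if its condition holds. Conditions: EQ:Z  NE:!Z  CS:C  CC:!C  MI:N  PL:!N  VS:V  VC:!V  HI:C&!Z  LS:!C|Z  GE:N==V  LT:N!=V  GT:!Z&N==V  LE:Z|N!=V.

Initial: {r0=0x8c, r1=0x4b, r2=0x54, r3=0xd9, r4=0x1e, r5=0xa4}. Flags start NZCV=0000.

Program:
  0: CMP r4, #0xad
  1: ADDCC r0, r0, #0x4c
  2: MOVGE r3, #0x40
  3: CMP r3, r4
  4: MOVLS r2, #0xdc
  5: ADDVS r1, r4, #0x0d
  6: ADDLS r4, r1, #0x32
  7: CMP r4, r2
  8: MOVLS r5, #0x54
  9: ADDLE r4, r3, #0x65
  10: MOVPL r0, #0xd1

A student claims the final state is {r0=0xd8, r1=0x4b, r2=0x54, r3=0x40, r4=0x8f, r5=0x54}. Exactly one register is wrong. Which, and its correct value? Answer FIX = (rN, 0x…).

[0] flags=0000 → (cmp)
[1] flags=0000 CC?T → r0=0xd8
[2] flags=0000 GE?T → r3=0x40
[3] flags=0010 → (cmp)
[4] flags=0010 LS?F → skip
[5] flags=0010 VS?F → skip
[6] flags=0010 LS?F → skip
[7] flags=1000 → (cmp)
[8] flags=1000 LS?T → r5=0x54
[9] flags=1000 LE?T → r4=0xa5
[10] flags=1000 PL?F → skip

FIX = (r4, 0xa5)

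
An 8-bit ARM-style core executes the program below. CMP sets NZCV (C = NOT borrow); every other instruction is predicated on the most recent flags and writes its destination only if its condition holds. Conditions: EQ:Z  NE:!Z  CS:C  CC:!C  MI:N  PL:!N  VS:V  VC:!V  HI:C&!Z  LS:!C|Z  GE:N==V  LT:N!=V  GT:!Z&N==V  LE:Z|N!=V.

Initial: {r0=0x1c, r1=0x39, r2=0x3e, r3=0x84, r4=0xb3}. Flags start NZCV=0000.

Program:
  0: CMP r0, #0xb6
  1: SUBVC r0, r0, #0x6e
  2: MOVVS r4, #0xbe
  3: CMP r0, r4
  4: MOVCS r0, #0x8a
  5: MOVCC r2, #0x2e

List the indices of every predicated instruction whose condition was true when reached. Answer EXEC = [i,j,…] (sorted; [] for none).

0: ✓ CMP  NZCV=0000
1: ✓ SUBVC  r0←0xae
2: · MOVVS
3: ✓ CMP  NZCV=1000
4: · MOVCS
5: ✓ MOVCC  r2←0x2e

EXEC = [1,5]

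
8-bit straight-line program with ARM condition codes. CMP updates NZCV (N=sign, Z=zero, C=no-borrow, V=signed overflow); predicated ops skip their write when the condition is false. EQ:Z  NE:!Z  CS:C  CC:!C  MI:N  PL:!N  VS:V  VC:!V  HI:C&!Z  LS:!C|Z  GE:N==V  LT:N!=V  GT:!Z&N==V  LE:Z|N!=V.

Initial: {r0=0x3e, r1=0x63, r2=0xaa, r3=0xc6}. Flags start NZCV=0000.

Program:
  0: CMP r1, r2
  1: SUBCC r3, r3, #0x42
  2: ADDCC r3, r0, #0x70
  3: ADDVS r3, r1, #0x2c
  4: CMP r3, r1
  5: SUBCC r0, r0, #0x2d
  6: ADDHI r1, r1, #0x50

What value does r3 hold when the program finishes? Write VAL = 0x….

VAL = 0x8f

0: ✓ CMP  NZCV=1001
1: ✓ SUBCC  r3←0x84
2: ✓ ADDCC  r3←0xae
3: ✓ ADDVS  r3←0x8f
4: ✓ CMP  NZCV=0011
5: · SUBCC
6: ✓ ADDHI  r1←0xb3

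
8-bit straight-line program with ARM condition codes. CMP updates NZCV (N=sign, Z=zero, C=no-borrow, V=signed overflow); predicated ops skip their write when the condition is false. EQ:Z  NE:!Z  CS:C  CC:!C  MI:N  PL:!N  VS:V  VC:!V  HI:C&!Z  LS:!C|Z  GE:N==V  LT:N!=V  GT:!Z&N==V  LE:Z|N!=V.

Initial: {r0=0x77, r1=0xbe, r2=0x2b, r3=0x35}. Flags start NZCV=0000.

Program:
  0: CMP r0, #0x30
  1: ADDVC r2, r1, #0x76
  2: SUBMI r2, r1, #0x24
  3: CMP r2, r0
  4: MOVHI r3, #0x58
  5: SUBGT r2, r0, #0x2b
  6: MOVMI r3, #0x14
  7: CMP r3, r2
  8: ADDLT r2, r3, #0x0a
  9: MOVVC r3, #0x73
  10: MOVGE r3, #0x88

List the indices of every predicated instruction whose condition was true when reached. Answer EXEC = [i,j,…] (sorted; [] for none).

[0] flags=0010 → (cmp)
[1] flags=0010 VC?T → r2=0x34
[2] flags=0010 MI?F → skip
[3] flags=1000 → (cmp)
[4] flags=1000 HI?F → skip
[5] flags=1000 GT?F → skip
[6] flags=1000 MI?T → r3=0x14
[7] flags=1000 → (cmp)
[8] flags=1000 LT?T → r2=0x1e
[9] flags=1000 VC?T → r3=0x73
[10] flags=1000 GE?F → skip

EXEC = [1,6,8,9]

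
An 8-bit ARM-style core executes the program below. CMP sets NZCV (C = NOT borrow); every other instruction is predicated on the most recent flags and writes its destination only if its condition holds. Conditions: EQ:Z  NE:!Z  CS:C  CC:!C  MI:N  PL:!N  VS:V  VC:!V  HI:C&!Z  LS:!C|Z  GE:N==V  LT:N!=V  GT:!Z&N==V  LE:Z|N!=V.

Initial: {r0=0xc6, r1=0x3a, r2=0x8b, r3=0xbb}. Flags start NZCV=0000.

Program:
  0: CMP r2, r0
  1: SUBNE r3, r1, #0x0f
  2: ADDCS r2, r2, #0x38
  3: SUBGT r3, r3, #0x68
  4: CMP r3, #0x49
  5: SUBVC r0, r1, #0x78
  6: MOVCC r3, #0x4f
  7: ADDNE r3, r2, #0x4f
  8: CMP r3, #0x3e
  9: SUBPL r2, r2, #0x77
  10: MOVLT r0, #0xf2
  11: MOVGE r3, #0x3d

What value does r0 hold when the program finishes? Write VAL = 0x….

VAL = 0xf2

[0] flags=1000 → (cmp)
[1] flags=1000 NE?T → r3=0x2b
[2] flags=1000 CS?F → skip
[3] flags=1000 GT?F → skip
[4] flags=1000 → (cmp)
[5] flags=1000 VC?T → r0=0xc2
[6] flags=1000 CC?T → r3=0x4f
[7] flags=1000 NE?T → r3=0xda
[8] flags=1010 → (cmp)
[9] flags=1010 PL?F → skip
[10] flags=1010 LT?T → r0=0xf2
[11] flags=1010 GE?F → skip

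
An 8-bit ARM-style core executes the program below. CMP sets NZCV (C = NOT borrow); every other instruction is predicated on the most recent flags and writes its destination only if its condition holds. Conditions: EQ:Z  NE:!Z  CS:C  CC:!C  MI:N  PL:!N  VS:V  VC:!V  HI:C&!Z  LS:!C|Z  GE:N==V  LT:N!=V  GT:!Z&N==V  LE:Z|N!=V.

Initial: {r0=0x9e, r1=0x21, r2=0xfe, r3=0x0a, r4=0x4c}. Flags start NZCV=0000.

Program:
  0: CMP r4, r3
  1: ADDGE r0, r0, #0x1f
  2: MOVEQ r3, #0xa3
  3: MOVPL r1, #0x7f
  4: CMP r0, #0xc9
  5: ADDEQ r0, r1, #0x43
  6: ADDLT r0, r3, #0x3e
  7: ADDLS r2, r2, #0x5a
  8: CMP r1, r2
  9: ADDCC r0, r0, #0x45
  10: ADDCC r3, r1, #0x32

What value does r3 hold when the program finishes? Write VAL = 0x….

[0] flags=0010 → (cmp)
[1] flags=0010 GE?T → r0=0xbd
[2] flags=0010 EQ?F → skip
[3] flags=0010 PL?T → r1=0x7f
[4] flags=1000 → (cmp)
[5] flags=1000 EQ?F → skip
[6] flags=1000 LT?T → r0=0x48
[7] flags=1000 LS?T → r2=0x58
[8] flags=0010 → (cmp)
[9] flags=0010 CC?F → skip
[10] flags=0010 CC?F → skip

VAL = 0x0a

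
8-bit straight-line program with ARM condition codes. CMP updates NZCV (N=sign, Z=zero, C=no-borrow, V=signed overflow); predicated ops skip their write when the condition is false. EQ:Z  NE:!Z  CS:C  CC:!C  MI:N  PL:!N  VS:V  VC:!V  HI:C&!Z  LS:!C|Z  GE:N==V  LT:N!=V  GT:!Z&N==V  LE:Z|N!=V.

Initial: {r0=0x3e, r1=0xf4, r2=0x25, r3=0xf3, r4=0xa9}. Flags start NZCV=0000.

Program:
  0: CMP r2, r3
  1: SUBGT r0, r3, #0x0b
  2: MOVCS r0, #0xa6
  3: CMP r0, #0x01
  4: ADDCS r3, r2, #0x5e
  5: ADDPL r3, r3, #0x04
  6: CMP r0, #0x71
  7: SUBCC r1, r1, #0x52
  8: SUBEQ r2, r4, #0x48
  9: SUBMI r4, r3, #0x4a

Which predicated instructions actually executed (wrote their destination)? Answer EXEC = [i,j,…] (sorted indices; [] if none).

EXEC = [1,4]

[0] flags=0000 → (cmp)
[1] flags=0000 GT?T → r0=0xe8
[2] flags=0000 CS?F → skip
[3] flags=1010 → (cmp)
[4] flags=1010 CS?T → r3=0x83
[5] flags=1010 PL?F → skip
[6] flags=0011 → (cmp)
[7] flags=0011 CC?F → skip
[8] flags=0011 EQ?F → skip
[9] flags=0011 MI?F → skip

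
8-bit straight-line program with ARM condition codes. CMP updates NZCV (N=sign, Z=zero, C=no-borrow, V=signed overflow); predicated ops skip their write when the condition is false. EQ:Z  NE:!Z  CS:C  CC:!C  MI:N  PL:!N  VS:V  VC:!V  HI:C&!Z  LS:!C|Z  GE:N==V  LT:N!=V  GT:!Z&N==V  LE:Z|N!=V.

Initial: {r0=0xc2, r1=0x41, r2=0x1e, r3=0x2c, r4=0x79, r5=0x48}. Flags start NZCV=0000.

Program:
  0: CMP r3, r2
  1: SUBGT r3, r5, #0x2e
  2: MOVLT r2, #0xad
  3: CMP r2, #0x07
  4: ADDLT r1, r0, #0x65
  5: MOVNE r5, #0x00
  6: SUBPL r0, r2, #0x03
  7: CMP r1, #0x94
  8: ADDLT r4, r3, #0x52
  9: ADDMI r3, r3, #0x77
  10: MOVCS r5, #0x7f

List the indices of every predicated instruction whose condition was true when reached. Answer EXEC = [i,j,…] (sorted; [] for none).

EXEC = [1,5,6,9]

0: ✓ CMP  NZCV=0010
1: ✓ SUBGT  r3←0x1a
2: · MOVLT
3: ✓ CMP  NZCV=0010
4: · ADDLT
5: ✓ MOVNE  r5←0x00
6: ✓ SUBPL  r0←0x1b
7: ✓ CMP  NZCV=1001
8: · ADDLT
9: ✓ ADDMI  r3←0x91
10: · MOVCS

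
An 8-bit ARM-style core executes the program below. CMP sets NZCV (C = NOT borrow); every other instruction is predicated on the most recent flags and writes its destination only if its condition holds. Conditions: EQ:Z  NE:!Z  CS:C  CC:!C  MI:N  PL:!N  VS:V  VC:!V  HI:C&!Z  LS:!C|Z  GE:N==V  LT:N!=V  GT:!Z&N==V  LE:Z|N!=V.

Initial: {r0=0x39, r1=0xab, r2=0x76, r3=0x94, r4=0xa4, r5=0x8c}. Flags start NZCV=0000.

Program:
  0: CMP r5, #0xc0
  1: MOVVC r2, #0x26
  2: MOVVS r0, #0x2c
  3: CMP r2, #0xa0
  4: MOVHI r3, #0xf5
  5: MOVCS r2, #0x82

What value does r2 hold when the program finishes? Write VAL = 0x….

VAL = 0x26

0: ✓ CMP  NZCV=1000
1: ✓ MOVVC  r2←0x26
2: · MOVVS
3: ✓ CMP  NZCV=1001
4: · MOVHI
5: · MOVCS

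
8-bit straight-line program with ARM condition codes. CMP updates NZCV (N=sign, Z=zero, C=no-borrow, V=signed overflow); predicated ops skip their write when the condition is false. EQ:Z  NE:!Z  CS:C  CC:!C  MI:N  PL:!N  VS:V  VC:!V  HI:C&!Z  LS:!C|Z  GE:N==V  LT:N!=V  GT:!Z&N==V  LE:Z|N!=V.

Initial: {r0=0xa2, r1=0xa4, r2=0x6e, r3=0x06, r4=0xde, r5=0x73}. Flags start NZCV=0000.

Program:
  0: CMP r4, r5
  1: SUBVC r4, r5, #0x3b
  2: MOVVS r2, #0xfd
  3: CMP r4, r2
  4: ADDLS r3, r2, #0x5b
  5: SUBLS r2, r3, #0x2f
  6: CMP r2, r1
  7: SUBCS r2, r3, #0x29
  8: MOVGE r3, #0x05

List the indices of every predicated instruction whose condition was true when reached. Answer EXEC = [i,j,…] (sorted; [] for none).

EXEC = [2,4,5,8]

0: ✓ CMP  NZCV=0011
1: · SUBVC
2: ✓ MOVVS  r2←0xfd
3: ✓ CMP  NZCV=1000
4: ✓ ADDLS  r3←0x58
5: ✓ SUBLS  r2←0x29
6: ✓ CMP  NZCV=1001
7: · SUBCS
8: ✓ MOVGE  r3←0x05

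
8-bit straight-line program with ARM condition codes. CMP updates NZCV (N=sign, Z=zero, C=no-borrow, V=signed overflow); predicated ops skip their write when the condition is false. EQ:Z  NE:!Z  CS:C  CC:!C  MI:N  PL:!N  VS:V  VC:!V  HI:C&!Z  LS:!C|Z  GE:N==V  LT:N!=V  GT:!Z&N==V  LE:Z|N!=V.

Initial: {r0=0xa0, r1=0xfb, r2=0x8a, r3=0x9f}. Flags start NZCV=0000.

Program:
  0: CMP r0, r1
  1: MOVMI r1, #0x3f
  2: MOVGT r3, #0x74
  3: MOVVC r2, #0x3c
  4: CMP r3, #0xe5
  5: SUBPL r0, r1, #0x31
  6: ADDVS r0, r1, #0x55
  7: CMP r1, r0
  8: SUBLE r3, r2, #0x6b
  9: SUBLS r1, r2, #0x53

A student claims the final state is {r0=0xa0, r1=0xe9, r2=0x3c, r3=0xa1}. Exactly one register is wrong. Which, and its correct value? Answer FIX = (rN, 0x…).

FIX = (r3, 0x9f)

0: ✓ CMP  NZCV=1000
1: ✓ MOVMI  r1←0x3f
2: · MOVGT
3: ✓ MOVVC  r2←0x3c
4: ✓ CMP  NZCV=1000
5: · SUBPL
6: · ADDVS
7: ✓ CMP  NZCV=1001
8: · SUBLE
9: ✓ SUBLS  r1←0xe9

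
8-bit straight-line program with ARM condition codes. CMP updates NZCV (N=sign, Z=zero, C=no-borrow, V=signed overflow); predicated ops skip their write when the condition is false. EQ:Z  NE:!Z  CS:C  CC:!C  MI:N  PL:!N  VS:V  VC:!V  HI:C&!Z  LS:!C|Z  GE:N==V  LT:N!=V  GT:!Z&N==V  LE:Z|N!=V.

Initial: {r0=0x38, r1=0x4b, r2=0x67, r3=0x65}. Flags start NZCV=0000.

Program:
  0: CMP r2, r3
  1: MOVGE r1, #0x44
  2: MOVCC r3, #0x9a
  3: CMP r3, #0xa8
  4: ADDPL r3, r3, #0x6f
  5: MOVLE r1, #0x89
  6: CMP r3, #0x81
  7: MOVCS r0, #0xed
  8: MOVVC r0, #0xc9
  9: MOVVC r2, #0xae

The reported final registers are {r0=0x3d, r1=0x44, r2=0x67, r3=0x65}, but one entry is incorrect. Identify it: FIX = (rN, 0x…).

FIX = (r0, 0x38)

[0] flags=0010 → (cmp)
[1] flags=0010 GE?T → r1=0x44
[2] flags=0010 CC?F → skip
[3] flags=1001 → (cmp)
[4] flags=1001 PL?F → skip
[5] flags=1001 LE?F → skip
[6] flags=1001 → (cmp)
[7] flags=1001 CS?F → skip
[8] flags=1001 VC?F → skip
[9] flags=1001 VC?F → skip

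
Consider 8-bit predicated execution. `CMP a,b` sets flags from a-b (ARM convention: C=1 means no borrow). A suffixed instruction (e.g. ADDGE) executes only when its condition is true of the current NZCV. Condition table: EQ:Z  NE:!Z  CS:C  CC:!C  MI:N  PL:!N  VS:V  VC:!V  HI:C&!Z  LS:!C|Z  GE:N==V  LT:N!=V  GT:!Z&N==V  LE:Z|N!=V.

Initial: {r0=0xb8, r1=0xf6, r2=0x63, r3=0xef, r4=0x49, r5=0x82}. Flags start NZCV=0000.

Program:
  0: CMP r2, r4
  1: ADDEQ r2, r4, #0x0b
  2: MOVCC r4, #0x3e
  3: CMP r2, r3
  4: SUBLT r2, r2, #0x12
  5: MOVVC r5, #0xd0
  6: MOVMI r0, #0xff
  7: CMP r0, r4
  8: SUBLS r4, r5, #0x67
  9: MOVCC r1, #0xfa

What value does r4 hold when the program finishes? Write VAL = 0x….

VAL = 0x49

[0] flags=0010 → (cmp)
[1] flags=0010 EQ?F → skip
[2] flags=0010 CC?F → skip
[3] flags=0000 → (cmp)
[4] flags=0000 LT?F → skip
[5] flags=0000 VC?T → r5=0xd0
[6] flags=0000 MI?F → skip
[7] flags=0011 → (cmp)
[8] flags=0011 LS?F → skip
[9] flags=0011 CC?F → skip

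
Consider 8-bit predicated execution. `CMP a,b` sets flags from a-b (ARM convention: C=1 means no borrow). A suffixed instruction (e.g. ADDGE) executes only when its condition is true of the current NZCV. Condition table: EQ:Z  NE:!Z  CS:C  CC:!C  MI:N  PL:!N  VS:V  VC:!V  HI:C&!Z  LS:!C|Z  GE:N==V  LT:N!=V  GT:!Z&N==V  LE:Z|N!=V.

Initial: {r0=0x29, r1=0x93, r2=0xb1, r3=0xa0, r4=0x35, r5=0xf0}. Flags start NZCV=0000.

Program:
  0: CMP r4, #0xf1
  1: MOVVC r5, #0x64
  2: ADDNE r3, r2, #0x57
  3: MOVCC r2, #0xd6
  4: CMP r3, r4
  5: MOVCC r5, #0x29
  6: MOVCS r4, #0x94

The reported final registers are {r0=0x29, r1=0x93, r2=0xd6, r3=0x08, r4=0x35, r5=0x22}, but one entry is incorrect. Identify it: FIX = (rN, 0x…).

0: ✓ CMP  NZCV=0000
1: ✓ MOVVC  r5←0x64
2: ✓ ADDNE  r3←0x08
3: ✓ MOVCC  r2←0xd6
4: ✓ CMP  NZCV=1000
5: ✓ MOVCC  r5←0x29
6: · MOVCS

FIX = (r5, 0x29)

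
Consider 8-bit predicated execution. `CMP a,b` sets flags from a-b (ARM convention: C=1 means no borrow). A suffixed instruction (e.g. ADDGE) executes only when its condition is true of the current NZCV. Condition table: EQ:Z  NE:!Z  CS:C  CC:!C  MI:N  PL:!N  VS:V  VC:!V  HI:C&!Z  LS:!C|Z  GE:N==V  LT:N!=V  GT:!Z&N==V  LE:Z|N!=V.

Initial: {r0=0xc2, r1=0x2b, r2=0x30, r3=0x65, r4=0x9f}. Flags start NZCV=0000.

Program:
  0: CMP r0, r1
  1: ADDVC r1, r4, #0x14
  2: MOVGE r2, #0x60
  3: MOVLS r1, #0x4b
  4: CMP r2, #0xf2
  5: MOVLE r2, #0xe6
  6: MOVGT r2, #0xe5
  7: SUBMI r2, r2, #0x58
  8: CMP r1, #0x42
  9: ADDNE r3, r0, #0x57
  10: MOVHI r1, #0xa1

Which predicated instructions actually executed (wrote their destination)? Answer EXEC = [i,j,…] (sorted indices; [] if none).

0: ✓ CMP  NZCV=1010
1: ✓ ADDVC  r1←0xb3
2: · MOVGE
3: · MOVLS
4: ✓ CMP  NZCV=0000
5: · MOVLE
6: ✓ MOVGT  r2←0xe5
7: · SUBMI
8: ✓ CMP  NZCV=0011
9: ✓ ADDNE  r3←0x19
10: ✓ MOVHI  r1←0xa1

EXEC = [1,6,9,10]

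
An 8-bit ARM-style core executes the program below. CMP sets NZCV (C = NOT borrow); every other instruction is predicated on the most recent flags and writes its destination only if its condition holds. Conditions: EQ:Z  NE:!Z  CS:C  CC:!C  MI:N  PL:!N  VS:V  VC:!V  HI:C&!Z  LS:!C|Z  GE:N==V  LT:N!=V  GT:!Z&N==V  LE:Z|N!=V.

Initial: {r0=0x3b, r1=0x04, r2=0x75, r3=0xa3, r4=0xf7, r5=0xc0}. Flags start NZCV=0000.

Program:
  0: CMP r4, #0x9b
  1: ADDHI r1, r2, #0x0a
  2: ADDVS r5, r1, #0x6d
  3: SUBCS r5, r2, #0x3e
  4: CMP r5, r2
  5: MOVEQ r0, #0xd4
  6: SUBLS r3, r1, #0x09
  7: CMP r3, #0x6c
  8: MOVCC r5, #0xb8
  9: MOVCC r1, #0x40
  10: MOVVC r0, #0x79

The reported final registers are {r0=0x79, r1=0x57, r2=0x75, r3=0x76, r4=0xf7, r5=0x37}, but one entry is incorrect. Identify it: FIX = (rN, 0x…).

FIX = (r1, 0x7f)

[0] flags=0010 → (cmp)
[1] flags=0010 HI?T → r1=0x7f
[2] flags=0010 VS?F → skip
[3] flags=0010 CS?T → r5=0x37
[4] flags=1000 → (cmp)
[5] flags=1000 EQ?F → skip
[6] flags=1000 LS?T → r3=0x76
[7] flags=0010 → (cmp)
[8] flags=0010 CC?F → skip
[9] flags=0010 CC?F → skip
[10] flags=0010 VC?T → r0=0x79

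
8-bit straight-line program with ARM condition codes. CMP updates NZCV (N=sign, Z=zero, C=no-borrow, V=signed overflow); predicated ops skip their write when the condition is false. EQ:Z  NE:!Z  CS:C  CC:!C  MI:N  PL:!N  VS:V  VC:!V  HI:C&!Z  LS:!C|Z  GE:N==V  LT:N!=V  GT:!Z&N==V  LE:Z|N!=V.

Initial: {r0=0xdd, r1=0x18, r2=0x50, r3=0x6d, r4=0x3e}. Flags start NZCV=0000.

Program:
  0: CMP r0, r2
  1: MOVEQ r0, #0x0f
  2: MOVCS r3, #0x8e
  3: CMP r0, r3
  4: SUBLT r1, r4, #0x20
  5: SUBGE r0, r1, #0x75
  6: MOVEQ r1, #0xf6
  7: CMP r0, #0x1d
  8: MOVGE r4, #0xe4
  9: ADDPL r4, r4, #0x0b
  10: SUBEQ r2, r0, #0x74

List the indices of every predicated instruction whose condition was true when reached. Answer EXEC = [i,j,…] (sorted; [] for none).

0: ✓ CMP  NZCV=1010
1: · MOVEQ
2: ✓ MOVCS  r3←0x8e
3: ✓ CMP  NZCV=0010
4: · SUBLT
5: ✓ SUBGE  r0←0xa3
6: · MOVEQ
7: ✓ CMP  NZCV=1010
8: · MOVGE
9: · ADDPL
10: · SUBEQ

EXEC = [2,5]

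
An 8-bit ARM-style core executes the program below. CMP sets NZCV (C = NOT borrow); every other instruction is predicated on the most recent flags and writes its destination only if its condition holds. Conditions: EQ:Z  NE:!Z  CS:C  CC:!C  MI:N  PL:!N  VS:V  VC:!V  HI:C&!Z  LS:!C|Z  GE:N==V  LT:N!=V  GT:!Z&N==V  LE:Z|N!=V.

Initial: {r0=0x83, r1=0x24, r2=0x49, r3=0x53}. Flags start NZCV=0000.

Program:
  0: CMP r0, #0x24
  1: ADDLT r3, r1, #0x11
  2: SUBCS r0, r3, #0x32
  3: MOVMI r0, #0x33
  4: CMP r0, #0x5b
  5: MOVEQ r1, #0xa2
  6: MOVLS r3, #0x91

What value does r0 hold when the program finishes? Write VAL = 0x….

VAL = 0x03

[0] flags=0011 → (cmp)
[1] flags=0011 LT?T → r3=0x35
[2] flags=0011 CS?T → r0=0x03
[3] flags=0011 MI?F → skip
[4] flags=1000 → (cmp)
[5] flags=1000 EQ?F → skip
[6] flags=1000 LS?T → r3=0x91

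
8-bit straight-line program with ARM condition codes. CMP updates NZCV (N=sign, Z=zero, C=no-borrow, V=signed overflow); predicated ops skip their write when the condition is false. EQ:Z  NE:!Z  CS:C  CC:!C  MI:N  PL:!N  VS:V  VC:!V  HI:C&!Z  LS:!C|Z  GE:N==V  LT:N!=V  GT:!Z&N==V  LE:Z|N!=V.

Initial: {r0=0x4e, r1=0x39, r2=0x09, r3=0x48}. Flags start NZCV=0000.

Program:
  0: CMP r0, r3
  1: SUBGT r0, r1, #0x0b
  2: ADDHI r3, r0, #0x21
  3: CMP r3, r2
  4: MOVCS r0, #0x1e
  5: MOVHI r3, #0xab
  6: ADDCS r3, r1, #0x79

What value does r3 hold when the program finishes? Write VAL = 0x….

VAL = 0xb2

[0] flags=0010 → (cmp)
[1] flags=0010 GT?T → r0=0x2e
[2] flags=0010 HI?T → r3=0x4f
[3] flags=0010 → (cmp)
[4] flags=0010 CS?T → r0=0x1e
[5] flags=0010 HI?T → r3=0xab
[6] flags=0010 CS?T → r3=0xb2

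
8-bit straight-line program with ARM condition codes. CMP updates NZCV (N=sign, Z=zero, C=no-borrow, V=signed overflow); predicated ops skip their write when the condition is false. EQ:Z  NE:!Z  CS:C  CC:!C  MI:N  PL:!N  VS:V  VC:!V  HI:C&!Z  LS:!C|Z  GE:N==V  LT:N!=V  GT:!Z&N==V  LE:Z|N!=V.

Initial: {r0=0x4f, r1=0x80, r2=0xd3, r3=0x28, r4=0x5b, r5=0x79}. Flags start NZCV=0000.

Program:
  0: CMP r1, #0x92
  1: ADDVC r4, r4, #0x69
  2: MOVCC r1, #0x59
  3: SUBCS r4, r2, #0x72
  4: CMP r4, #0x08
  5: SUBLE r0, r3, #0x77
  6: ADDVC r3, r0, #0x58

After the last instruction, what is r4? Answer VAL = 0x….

0: ✓ CMP  NZCV=1000
1: ✓ ADDVC  r4←0xc4
2: ✓ MOVCC  r1←0x59
3: · SUBCS
4: ✓ CMP  NZCV=1010
5: ✓ SUBLE  r0←0xb1
6: ✓ ADDVC  r3←0x09

VAL = 0xc4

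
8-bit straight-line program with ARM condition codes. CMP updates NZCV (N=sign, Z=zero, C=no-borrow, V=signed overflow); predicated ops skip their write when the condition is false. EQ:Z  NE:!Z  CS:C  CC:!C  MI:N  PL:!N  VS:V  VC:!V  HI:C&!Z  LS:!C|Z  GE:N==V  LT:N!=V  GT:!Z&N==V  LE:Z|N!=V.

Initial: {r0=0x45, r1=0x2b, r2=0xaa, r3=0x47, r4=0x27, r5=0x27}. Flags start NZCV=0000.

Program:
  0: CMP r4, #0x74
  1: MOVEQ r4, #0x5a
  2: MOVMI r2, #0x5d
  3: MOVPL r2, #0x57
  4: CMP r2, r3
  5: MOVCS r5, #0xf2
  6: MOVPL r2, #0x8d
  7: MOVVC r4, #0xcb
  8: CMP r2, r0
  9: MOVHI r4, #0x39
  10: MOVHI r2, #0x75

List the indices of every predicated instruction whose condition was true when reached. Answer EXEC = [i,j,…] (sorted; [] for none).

0: ✓ CMP  NZCV=1000
1: · MOVEQ
2: ✓ MOVMI  r2←0x5d
3: · MOVPL
4: ✓ CMP  NZCV=0010
5: ✓ MOVCS  r5←0xf2
6: ✓ MOVPL  r2←0x8d
7: ✓ MOVVC  r4←0xcb
8: ✓ CMP  NZCV=0011
9: ✓ MOVHI  r4←0x39
10: ✓ MOVHI  r2←0x75

EXEC = [2,5,6,7,9,10]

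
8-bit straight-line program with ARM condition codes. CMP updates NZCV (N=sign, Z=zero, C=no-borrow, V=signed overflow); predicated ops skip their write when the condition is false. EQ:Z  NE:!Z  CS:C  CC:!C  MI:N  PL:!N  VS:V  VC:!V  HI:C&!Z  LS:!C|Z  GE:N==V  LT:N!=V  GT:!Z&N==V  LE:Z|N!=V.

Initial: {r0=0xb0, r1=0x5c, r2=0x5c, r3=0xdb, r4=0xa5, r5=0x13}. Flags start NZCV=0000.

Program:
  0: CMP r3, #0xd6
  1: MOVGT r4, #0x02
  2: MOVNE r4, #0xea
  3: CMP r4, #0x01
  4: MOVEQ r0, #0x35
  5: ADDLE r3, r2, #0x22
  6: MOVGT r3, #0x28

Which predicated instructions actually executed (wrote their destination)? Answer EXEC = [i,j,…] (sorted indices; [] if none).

[0] flags=0010 → (cmp)
[1] flags=0010 GT?T → r4=0x02
[2] flags=0010 NE?T → r4=0xea
[3] flags=1010 → (cmp)
[4] flags=1010 EQ?F → skip
[5] flags=1010 LE?T → r3=0x7e
[6] flags=1010 GT?F → skip

EXEC = [1,2,5]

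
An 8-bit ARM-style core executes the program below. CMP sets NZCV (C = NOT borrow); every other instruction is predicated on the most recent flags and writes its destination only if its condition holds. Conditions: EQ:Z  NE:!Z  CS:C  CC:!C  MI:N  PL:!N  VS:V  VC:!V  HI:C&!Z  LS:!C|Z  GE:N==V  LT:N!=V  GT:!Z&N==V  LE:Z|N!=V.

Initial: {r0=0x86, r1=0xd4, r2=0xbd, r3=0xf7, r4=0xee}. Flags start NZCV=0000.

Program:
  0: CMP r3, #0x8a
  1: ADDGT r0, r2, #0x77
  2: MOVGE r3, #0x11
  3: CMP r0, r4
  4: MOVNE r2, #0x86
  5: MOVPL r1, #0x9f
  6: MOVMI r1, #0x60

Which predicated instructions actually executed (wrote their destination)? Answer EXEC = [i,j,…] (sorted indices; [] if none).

EXEC = [1,2,4,5]

0: ✓ CMP  NZCV=0010
1: ✓ ADDGT  r0←0x34
2: ✓ MOVGE  r3←0x11
3: ✓ CMP  NZCV=0000
4: ✓ MOVNE  r2←0x86
5: ✓ MOVPL  r1←0x9f
6: · MOVMI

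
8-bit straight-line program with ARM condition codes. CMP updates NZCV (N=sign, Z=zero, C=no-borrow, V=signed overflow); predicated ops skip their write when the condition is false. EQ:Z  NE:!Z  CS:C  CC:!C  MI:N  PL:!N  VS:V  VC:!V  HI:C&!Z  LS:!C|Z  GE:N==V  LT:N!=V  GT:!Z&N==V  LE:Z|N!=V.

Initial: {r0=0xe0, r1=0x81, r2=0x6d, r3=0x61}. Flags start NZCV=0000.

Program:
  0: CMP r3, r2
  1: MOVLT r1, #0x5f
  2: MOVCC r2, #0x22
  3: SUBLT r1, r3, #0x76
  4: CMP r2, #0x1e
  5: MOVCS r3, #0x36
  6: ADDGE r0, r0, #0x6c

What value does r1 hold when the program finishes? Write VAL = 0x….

0: ✓ CMP  NZCV=1000
1: ✓ MOVLT  r1←0x5f
2: ✓ MOVCC  r2←0x22
3: ✓ SUBLT  r1←0xeb
4: ✓ CMP  NZCV=0010
5: ✓ MOVCS  r3←0x36
6: ✓ ADDGE  r0←0x4c

VAL = 0xeb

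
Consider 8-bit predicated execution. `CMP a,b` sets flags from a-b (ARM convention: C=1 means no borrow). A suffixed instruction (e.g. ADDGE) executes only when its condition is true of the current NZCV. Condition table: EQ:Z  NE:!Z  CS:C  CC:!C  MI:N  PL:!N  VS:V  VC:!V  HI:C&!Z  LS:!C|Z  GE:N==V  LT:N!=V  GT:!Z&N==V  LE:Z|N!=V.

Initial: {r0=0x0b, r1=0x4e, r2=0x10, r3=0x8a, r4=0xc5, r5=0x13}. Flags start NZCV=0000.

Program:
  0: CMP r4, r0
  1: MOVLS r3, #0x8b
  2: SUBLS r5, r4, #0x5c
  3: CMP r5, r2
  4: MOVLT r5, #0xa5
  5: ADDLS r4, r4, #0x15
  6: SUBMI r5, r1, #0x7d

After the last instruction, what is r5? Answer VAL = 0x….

[0] flags=1010 → (cmp)
[1] flags=1010 LS?F → skip
[2] flags=1010 LS?F → skip
[3] flags=0010 → (cmp)
[4] flags=0010 LT?F → skip
[5] flags=0010 LS?F → skip
[6] flags=0010 MI?F → skip

VAL = 0x13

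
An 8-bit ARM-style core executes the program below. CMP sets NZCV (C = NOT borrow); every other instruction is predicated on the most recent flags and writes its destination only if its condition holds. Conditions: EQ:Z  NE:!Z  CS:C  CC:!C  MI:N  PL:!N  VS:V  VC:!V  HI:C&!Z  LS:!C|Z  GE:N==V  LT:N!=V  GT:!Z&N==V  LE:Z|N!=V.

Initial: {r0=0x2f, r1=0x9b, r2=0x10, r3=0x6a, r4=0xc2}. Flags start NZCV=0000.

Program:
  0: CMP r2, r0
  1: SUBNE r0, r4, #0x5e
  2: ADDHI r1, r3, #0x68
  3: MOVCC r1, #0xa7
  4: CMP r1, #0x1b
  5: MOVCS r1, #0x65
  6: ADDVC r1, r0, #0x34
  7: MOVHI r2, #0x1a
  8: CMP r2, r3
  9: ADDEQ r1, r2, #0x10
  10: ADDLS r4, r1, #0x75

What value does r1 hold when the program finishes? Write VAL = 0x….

0: ✓ CMP  NZCV=1000
1: ✓ SUBNE  r0←0x64
2: · ADDHI
3: ✓ MOVCC  r1←0xa7
4: ✓ CMP  NZCV=1010
5: ✓ MOVCS  r1←0x65
6: ✓ ADDVC  r1←0x98
7: ✓ MOVHI  r2←0x1a
8: ✓ CMP  NZCV=1000
9: · ADDEQ
10: ✓ ADDLS  r4←0x0d

VAL = 0x98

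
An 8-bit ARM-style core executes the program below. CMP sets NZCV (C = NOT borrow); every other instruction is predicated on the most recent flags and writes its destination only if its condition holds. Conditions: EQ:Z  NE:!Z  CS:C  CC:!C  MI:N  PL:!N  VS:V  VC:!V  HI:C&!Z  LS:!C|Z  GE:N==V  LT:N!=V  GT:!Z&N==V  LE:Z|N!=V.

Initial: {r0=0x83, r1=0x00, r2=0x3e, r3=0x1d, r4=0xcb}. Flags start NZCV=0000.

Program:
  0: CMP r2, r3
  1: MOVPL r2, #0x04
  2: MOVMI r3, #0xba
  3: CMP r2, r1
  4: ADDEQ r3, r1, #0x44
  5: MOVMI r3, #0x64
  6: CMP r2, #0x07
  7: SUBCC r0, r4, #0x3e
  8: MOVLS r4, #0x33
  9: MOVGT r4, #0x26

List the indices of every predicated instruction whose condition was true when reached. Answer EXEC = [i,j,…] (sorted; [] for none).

0: ✓ CMP  NZCV=0010
1: ✓ MOVPL  r2←0x04
2: · MOVMI
3: ✓ CMP  NZCV=0010
4: · ADDEQ
5: · MOVMI
6: ✓ CMP  NZCV=1000
7: ✓ SUBCC  r0←0x8d
8: ✓ MOVLS  r4←0x33
9: · MOVGT

EXEC = [1,7,8]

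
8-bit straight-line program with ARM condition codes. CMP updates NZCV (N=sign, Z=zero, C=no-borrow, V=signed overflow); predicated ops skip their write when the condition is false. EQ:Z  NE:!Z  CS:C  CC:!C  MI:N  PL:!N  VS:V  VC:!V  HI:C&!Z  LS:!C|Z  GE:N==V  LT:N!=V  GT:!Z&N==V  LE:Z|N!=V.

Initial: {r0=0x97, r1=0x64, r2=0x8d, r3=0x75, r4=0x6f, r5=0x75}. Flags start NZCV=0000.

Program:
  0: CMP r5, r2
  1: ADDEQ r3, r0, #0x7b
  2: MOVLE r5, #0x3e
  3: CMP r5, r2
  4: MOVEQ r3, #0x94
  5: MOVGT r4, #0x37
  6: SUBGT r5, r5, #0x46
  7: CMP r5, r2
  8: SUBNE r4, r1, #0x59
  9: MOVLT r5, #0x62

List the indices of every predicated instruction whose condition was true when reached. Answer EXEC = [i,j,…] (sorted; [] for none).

EXEC = [5,6,8]

[0] flags=1001 → (cmp)
[1] flags=1001 EQ?F → skip
[2] flags=1001 LE?F → skip
[3] flags=1001 → (cmp)
[4] flags=1001 EQ?F → skip
[5] flags=1001 GT?T → r4=0x37
[6] flags=1001 GT?T → r5=0x2f
[7] flags=1001 → (cmp)
[8] flags=1001 NE?T → r4=0x0b
[9] flags=1001 LT?F → skip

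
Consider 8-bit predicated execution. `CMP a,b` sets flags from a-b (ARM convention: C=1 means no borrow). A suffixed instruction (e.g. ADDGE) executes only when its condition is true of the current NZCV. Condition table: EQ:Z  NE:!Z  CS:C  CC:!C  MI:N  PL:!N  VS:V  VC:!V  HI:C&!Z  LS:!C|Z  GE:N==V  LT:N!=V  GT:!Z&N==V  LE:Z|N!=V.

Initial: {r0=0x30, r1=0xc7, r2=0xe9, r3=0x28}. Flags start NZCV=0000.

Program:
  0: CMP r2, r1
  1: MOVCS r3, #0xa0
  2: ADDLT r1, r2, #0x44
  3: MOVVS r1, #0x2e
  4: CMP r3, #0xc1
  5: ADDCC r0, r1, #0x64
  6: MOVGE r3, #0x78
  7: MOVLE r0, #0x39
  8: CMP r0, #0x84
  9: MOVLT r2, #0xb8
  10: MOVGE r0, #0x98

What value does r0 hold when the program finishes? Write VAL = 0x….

VAL = 0x98

0: ✓ CMP  NZCV=0010
1: ✓ MOVCS  r3←0xa0
2: · ADDLT
3: · MOVVS
4: ✓ CMP  NZCV=1000
5: ✓ ADDCC  r0←0x2b
6: · MOVGE
7: ✓ MOVLE  r0←0x39
8: ✓ CMP  NZCV=1001
9: · MOVLT
10: ✓ MOVGE  r0←0x98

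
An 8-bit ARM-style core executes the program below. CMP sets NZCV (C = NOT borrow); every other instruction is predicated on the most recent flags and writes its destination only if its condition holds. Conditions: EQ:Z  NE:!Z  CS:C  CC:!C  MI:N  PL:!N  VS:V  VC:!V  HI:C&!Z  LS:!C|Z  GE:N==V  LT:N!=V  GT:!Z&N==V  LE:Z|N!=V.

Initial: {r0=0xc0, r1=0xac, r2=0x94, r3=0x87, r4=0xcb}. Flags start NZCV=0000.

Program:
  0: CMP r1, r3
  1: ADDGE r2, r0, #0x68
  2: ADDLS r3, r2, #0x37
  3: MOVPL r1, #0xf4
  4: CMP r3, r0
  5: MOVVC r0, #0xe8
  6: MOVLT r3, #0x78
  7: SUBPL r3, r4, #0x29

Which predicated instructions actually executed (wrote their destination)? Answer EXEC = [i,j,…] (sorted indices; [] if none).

EXEC = [1,3,5,6]

[0] flags=0010 → (cmp)
[1] flags=0010 GE?T → r2=0x28
[2] flags=0010 LS?F → skip
[3] flags=0010 PL?T → r1=0xf4
[4] flags=1000 → (cmp)
[5] flags=1000 VC?T → r0=0xe8
[6] flags=1000 LT?T → r3=0x78
[7] flags=1000 PL?F → skip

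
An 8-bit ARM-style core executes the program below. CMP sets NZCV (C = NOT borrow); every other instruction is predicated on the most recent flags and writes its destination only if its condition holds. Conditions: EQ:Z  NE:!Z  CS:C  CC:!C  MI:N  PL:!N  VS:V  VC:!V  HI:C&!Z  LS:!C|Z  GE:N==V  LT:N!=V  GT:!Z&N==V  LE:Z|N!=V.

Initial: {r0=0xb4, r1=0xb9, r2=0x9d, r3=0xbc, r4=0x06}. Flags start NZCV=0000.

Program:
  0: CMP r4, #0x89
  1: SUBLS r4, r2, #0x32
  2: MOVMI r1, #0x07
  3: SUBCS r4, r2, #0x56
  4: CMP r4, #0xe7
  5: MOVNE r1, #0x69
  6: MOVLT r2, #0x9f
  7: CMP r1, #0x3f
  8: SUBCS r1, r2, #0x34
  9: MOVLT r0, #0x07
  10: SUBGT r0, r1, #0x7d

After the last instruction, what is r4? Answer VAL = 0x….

[0] flags=0000 → (cmp)
[1] flags=0000 LS?T → r4=0x6b
[2] flags=0000 MI?F → skip
[3] flags=0000 CS?F → skip
[4] flags=1001 → (cmp)
[5] flags=1001 NE?T → r1=0x69
[6] flags=1001 LT?F → skip
[7] flags=0010 → (cmp)
[8] flags=0010 CS?T → r1=0x69
[9] flags=0010 LT?F → skip
[10] flags=0010 GT?T → r0=0xec

VAL = 0x6b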